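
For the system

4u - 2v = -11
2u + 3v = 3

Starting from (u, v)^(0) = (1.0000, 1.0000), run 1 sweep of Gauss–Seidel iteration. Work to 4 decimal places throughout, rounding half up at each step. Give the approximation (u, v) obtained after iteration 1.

(-2.2500, 2.5000)

Iteration 1:
  u = (-11 - (-2)·1.0000) / (4) = -2.2500
  v = (3 - (2)·-2.2500) / (3) = 2.5000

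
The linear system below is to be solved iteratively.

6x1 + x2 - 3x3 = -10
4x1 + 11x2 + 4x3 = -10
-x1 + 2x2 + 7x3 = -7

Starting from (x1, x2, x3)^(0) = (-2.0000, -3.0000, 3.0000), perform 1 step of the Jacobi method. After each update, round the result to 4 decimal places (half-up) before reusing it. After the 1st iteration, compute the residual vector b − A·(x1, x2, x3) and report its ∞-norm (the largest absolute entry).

Iteration 1:
  x1 = (-10 - (1)·-3.0000 - (-3)·3.0000) / (6) = 0.3333
  x2 = (-10 - (4)·-2.0000 - (4)·3.0000) / (11) = -1.2727
  x3 = (-7 - (-1)·-2.0000 - (2)·-3.0000) / (7) = -0.4286
Residual b − A·x = (-12.0129, 4.3809, -1.1211); ∞-norm = 12.0129

12.0129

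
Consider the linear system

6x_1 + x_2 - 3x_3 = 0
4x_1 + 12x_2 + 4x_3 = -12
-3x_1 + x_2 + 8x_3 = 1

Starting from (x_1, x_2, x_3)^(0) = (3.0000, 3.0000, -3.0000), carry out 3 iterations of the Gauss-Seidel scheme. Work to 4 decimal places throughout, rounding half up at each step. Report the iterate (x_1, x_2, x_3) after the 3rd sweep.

(0.1148, -1.0471, 0.2989)

Iteration 1:
  x_1 = (0 - (1)·3.0000 - (-3)·-3.0000) / (6) = -2.0000
  x_2 = (-12 - (4)·-2.0000 - (4)·-3.0000) / (12) = 0.6667
  x_3 = (1 - (-3)·-2.0000 - (1)·0.6667) / (8) = -0.7083
Iteration 2:
  x_1 = (0 - (1)·0.6667 - (-3)·-0.7083) / (6) = -0.4653
  x_2 = (-12 - (4)·-0.4653 - (4)·-0.7083) / (12) = -0.6088
  x_3 = (1 - (-3)·-0.4653 - (1)·-0.6088) / (8) = 0.0266
Iteration 3:
  x_1 = (0 - (1)·-0.6088 - (-3)·0.0266) / (6) = 0.1148
  x_2 = (-12 - (4)·0.1148 - (4)·0.0266) / (12) = -1.0471
  x_3 = (1 - (-3)·0.1148 - (1)·-1.0471) / (8) = 0.2989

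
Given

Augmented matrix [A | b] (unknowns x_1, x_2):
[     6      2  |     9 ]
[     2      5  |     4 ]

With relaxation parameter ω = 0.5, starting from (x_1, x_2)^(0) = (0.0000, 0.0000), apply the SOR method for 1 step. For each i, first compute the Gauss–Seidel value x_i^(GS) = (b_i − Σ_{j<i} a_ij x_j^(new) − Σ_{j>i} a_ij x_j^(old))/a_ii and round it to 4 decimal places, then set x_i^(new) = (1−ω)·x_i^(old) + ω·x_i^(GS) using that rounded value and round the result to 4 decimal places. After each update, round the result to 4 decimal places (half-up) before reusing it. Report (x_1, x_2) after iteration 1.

Iteration 1:
  x_1: GS value = (9 - (2)·0.0000) / (6) = 1.5000;  x_1 ← (1−ω)·0.0000 + ω·1.5000 = 0.7500
  x_2: GS value = (4 - (2)·0.7500) / (5) = 0.5000;  x_2 ← (1−ω)·0.0000 + ω·0.5000 = 0.2500

(0.7500, 0.2500)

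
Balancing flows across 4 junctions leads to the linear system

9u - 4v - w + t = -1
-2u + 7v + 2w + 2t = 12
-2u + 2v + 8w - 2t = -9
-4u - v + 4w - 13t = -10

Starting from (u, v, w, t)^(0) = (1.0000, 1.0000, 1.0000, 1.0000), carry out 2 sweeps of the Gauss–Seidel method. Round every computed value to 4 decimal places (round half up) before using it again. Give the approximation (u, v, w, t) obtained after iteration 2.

(0.2910, 2.0456, -1.5055, 0.0591)

Iteration 1:
  u = (-1 - (-4)·1.0000 - (-1)·1.0000 - (1)·1.0000) / (9) = 0.3333
  v = (12 - (-2)·0.3333 - (2)·1.0000 - (2)·1.0000) / (7) = 1.2381
  w = (-9 - (-2)·0.3333 - (2)·1.2381 - (-2)·1.0000) / (8) = -1.1012
  t = (-10 - (-4)·0.3333 - (-1)·1.2381 - (4)·-1.1012) / (-13) = 0.2326
Iteration 2:
  u = (-1 - (-4)·1.2381 - (-1)·-1.1012 - (1)·0.2326) / (9) = 0.2910
  v = (12 - (-2)·0.2910 - (2)·-1.1012 - (2)·0.2326) / (7) = 2.0456
  w = (-9 - (-2)·0.2910 - (2)·2.0456 - (-2)·0.2326) / (8) = -1.5055
  t = (-10 - (-4)·0.2910 - (-1)·2.0456 - (4)·-1.5055) / (-13) = 0.0591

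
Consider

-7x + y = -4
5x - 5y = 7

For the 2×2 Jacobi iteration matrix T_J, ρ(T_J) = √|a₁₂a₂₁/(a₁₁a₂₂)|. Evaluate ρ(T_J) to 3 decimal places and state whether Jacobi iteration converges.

0.378

a₁₂a₂₁/(a₁₁a₂₂) = (1)·(5) / ((-7)·(-5)) = 0.142857
ρ = √|0.142857| = √0.142857 = 0.378
ρ < 1, so Jacobi converges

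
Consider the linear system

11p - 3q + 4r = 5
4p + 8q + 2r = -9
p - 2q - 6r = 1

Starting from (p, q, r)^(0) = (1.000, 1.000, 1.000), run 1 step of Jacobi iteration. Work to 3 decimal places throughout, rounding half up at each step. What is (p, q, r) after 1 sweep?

Iteration 1:
  p = (5 - (-3)·1.000 - (4)·1.000) / (11) = 0.364
  q = (-9 - (4)·1.000 - (2)·1.000) / (8) = -1.875
  r = (1 - (1)·1.000 - (-2)·1.000) / (-6) = -0.333

(0.364, -1.875, -0.333)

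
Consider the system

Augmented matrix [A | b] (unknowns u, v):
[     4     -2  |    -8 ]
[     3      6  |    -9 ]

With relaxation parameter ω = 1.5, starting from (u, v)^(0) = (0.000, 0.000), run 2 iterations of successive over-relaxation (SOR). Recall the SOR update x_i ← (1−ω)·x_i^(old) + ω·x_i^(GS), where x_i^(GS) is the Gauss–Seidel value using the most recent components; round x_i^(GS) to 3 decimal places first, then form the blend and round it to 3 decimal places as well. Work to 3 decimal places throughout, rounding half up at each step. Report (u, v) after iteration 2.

(-1.500, -1.125)

Iteration 1:
  u: GS value = (-8 - (-2)·0.000) / (4) = -2.000;  u ← (1−ω)·0.000 + ω·-2.000 = -3.000
  v: GS value = (-9 - (3)·-3.000) / (6) = 0.000;  v ← (1−ω)·0.000 + ω·0.000 = 0.000
Iteration 2:
  u: GS value = (-8 - (-2)·0.000) / (4) = -2.000;  u ← (1−ω)·-3.000 + ω·-2.000 = -1.500
  v: GS value = (-9 - (3)·-1.500) / (6) = -0.750;  v ← (1−ω)·0.000 + ω·-0.750 = -1.125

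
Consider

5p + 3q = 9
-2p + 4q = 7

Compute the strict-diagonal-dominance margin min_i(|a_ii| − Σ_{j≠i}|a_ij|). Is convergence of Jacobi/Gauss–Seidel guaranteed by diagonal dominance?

2

row 1: |5| − (3) = 2
row 2: |4| − (2) = 2
minimum over rows = 2 → strictly diagonally dominant (convergence guaranteed)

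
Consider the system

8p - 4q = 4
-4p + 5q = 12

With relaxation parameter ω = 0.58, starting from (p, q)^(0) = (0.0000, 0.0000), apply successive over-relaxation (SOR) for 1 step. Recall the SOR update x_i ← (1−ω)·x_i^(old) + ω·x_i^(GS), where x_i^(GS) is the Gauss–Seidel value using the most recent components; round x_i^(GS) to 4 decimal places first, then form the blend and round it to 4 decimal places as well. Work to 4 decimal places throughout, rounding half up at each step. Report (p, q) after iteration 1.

Iteration 1:
  p: GS value = (4 - (-4)·0.0000) / (8) = 0.5000;  p ← (1−ω)·0.0000 + ω·0.5000 = 0.2900
  q: GS value = (12 - (-4)·0.2900) / (5) = 2.6320;  q ← (1−ω)·0.0000 + ω·2.6320 = 1.5266

(0.2900, 1.5266)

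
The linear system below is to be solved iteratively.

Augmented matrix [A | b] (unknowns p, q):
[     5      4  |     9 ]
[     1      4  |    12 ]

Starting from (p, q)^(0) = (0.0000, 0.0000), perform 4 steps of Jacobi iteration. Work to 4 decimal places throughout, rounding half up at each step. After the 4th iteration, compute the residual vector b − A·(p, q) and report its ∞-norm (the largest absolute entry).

0.4800

Iteration 1:
  p = (9 - (4)·0.0000) / (5) = 1.8000
  q = (12 - (1)·0.0000) / (4) = 3.0000
Iteration 2:
  p = (9 - (4)·3.0000) / (5) = -0.6000
  q = (12 - (1)·1.8000) / (4) = 2.5500
Iteration 3:
  p = (9 - (4)·2.5500) / (5) = -0.2400
  q = (12 - (1)·-0.6000) / (4) = 3.1500
Iteration 4:
  p = (9 - (4)·3.1500) / (5) = -0.7200
  q = (12 - (1)·-0.2400) / (4) = 3.0600
Residual b − A·x = (0.3600, 0.4800); ∞-norm = 0.4800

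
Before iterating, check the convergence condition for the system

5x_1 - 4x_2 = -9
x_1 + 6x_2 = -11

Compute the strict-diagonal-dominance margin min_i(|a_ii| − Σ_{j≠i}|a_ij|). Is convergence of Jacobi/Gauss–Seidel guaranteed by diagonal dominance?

row 1: |5| − (4) = 1
row 2: |6| − (1) = 5
minimum over rows = 1 → strictly diagonally dominant (convergence guaranteed)

1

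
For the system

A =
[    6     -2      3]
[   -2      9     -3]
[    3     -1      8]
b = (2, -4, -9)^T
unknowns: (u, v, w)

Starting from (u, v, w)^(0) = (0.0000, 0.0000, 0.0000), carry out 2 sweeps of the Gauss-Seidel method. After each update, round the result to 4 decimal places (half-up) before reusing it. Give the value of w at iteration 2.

-1.5325

Iteration 1:
  u = (2 - (-2)·0.0000 - (3)·0.0000) / (6) = 0.3333
  v = (-4 - (-2)·0.3333 - (-3)·0.0000) / (9) = -0.3704
  w = (-9 - (3)·0.3333 - (-1)·-0.3704) / (8) = -1.2963
Iteration 2:
  u = (2 - (-2)·-0.3704 - (3)·-1.2963) / (6) = 0.8580
  v = (-4 - (-2)·0.8580 - (-3)·-1.2963) / (9) = -0.6859
  w = (-9 - (3)·0.8580 - (-1)·-0.6859) / (8) = -1.5325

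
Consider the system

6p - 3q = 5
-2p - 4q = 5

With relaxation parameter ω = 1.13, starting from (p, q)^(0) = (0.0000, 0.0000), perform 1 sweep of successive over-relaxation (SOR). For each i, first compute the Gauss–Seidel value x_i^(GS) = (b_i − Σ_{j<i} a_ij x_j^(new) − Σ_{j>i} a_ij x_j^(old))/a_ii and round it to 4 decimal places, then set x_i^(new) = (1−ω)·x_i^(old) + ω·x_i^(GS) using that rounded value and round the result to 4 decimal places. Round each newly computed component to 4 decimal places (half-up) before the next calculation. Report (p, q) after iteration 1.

Iteration 1:
  p: GS value = (5 - (-3)·0.0000) / (6) = 0.8333;  p ← (1−ω)·0.0000 + ω·0.8333 = 0.9416
  q: GS value = (5 - (-2)·0.9416) / (-4) = -1.7208;  q ← (1−ω)·0.0000 + ω·-1.7208 = -1.9445

(0.9416, -1.9445)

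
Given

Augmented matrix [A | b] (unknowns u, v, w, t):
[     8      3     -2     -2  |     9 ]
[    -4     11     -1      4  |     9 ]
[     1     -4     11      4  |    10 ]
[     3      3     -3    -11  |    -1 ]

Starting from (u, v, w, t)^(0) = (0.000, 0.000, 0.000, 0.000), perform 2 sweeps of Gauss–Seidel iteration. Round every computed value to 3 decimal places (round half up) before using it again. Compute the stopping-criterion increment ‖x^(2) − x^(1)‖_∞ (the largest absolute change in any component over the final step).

0.154

Iteration 1:
  u = (9 - (3)·0.000 - (-2)·0.000 - (-2)·0.000) / (8) = 1.125
  v = (9 - (-4)·1.125 - (-1)·0.000 - (4)·0.000) / (11) = 1.227
  w = (10 - (1)·1.125 - (-4)·1.227 - (4)·0.000) / (11) = 1.253
  t = (-1 - (3)·1.125 - (3)·1.227 - (-3)·1.253) / (-11) = 0.391
Iteration 2:
  u = (9 - (3)·1.227 - (-2)·1.253 - (-2)·0.391) / (8) = 1.076
  v = (9 - (-4)·1.076 - (-1)·1.253 - (4)·0.391) / (11) = 1.181
  w = (10 - (1)·1.076 - (-4)·1.181 - (4)·0.391) / (11) = 1.099
  t = (-1 - (3)·1.076 - (3)·1.181 - (-3)·1.099) / (-11) = 0.407
Change: (-0.049, -0.046, -0.154, 0.016) → max |·| = 0.154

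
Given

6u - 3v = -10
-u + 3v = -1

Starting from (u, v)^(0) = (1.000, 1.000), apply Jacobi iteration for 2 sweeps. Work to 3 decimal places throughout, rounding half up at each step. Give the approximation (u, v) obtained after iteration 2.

(-1.667, -0.722)

Iteration 1:
  u = (-10 - (-3)·1.000) / (6) = -1.167
  v = (-1 - (-1)·1.000) / (3) = 0.000
Iteration 2:
  u = (-10 - (-3)·0.000) / (6) = -1.667
  v = (-1 - (-1)·-1.167) / (3) = -0.722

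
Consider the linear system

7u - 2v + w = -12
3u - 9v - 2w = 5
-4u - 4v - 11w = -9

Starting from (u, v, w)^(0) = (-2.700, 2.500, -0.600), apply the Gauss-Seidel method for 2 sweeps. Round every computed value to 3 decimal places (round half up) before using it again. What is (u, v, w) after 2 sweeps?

(-2.124, -1.578, 2.164)

Iteration 1:
  u = (-12 - (-2)·2.500 - (1)·-0.600) / (7) = -0.914
  v = (5 - (3)·-0.914 - (-2)·-0.600) / (-9) = -0.727
  w = (-9 - (-4)·-0.914 - (-4)·-0.727) / (-11) = 1.415
Iteration 2:
  u = (-12 - (-2)·-0.727 - (1)·1.415) / (7) = -2.124
  v = (5 - (3)·-2.124 - (-2)·1.415) / (-9) = -1.578
  w = (-9 - (-4)·-2.124 - (-4)·-1.578) / (-11) = 2.164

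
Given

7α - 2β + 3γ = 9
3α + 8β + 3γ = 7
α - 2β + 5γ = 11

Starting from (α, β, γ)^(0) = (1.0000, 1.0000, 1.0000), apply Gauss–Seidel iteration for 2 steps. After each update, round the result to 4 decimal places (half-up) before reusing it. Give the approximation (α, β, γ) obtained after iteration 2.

Iteration 1:
  α = (9 - (-2)·1.0000 - (3)·1.0000) / (7) = 1.1429
  β = (7 - (3)·1.1429 - (3)·1.0000) / (8) = 0.0714
  γ = (11 - (1)·1.1429 - (-2)·0.0714) / (5) = 2.0000
Iteration 2:
  α = (9 - (-2)·0.0714 - (3)·2.0000) / (7) = 0.4490
  β = (7 - (3)·0.4490 - (3)·2.0000) / (8) = -0.0434
  γ = (11 - (1)·0.4490 - (-2)·-0.0434) / (5) = 2.0928

(0.4490, -0.0434, 2.0928)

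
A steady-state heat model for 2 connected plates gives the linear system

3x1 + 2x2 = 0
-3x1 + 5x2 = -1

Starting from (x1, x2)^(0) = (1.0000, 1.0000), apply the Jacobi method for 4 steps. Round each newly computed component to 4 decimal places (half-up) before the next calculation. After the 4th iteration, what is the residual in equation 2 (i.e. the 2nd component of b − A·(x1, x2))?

Iteration 1:
  x1 = (0 - (2)·1.0000) / (3) = -0.6667
  x2 = (-1 - (-3)·1.0000) / (5) = 0.4000
Iteration 2:
  x1 = (0 - (2)·0.4000) / (3) = -0.2667
  x2 = (-1 - (-3)·-0.6667) / (5) = -0.6000
Iteration 3:
  x1 = (0 - (2)·-0.6000) / (3) = 0.4000
  x2 = (-1 - (-3)·-0.2667) / (5) = -0.3600
Iteration 4:
  x1 = (0 - (2)·-0.3600) / (3) = 0.2400
  x2 = (-1 - (-3)·0.4000) / (5) = 0.0400
Residual b − A·x = (-0.8000, -0.4800)

-0.4800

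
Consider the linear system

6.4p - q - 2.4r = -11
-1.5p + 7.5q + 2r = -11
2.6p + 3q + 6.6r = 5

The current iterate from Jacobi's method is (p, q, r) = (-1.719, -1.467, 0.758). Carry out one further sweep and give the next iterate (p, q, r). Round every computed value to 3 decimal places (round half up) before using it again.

One sweep:
  p = (-11 - (-1)·-1.467 - (-2.4)·0.758) / (6.4) = -1.664
  q = (-11 - (-1.5)·-1.719 - (2)·0.758) / (7.5) = -2.013
  r = (5 - (2.6)·-1.719 - (3)·-1.467) / (6.6) = 2.102

(-1.664, -2.013, 2.102)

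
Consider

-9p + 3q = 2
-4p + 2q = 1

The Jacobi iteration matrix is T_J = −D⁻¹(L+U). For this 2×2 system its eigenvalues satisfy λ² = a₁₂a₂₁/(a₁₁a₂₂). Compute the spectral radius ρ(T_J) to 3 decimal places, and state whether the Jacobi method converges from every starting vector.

a₁₂a₂₁/(a₁₁a₂₂) = (3)·(-4) / ((-9)·(2)) = 0.666667
ρ = √|0.666667| = √0.666667 = 0.816
ρ < 1, so Jacobi converges

0.816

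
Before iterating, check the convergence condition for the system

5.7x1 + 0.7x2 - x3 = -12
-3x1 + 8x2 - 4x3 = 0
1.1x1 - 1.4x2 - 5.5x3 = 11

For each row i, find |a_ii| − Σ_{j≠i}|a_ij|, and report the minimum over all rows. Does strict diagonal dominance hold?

row 1: |5.7| − (0.7+1) = 4
row 2: |8| − (3+4) = 1
row 3: |-5.5| − (1.1+1.4) = 3
minimum over rows = 1 → strictly diagonally dominant (convergence guaranteed)

1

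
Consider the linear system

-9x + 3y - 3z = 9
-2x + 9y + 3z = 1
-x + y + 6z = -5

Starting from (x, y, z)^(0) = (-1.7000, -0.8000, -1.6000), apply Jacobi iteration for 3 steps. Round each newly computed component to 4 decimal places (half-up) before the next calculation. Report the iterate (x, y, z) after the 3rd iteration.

(-0.5747, 0.3148, -0.9765)

Iteration 1:
  x = (9 - (3)·-0.8000 - (-3)·-1.6000) / (-9) = -0.7333
  y = (1 - (-2)·-1.7000 - (3)·-1.6000) / (9) = 0.2667
  z = (-5 - (-1)·-1.7000 - (1)·-0.8000) / (6) = -0.9833
Iteration 2:
  x = (9 - (3)·0.2667 - (-3)·-0.9833) / (-9) = -0.5833
  y = (1 - (-2)·-0.7333 - (3)·-0.9833) / (9) = 0.2759
  z = (-5 - (-1)·-0.7333 - (1)·0.2667) / (6) = -1.0000
Iteration 3:
  x = (9 - (3)·0.2759 - (-3)·-1.0000) / (-9) = -0.5747
  y = (1 - (-2)·-0.5833 - (3)·-1.0000) / (9) = 0.3148
  z = (-5 - (-1)·-0.5833 - (1)·0.2759) / (6) = -0.9765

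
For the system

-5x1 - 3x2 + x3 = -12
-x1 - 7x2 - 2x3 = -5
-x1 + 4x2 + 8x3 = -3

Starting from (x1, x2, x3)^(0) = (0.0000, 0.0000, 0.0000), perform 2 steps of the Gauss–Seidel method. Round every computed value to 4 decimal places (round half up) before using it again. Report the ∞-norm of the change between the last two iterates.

0.2750

Iteration 1:
  x1 = (-12 - (-3)·0.0000 - (1)·0.0000) / (-5) = 2.4000
  x2 = (-5 - (-1)·2.4000 - (-2)·0.0000) / (-7) = 0.3714
  x3 = (-3 - (-1)·2.4000 - (4)·0.3714) / (8) = -0.2607
Iteration 2:
  x1 = (-12 - (-3)·0.3714 - (1)·-0.2607) / (-5) = 2.1250
  x2 = (-5 - (-1)·2.1250 - (-2)·-0.2607) / (-7) = 0.4852
  x3 = (-3 - (-1)·2.1250 - (4)·0.4852) / (8) = -0.3520
Change: (-0.2750, 0.1138, -0.0913) → max |·| = 0.2750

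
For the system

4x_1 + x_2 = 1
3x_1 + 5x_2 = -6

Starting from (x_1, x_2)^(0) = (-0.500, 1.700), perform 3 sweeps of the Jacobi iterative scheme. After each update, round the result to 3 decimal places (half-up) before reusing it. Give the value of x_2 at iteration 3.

-1.485

Iteration 1:
  x_1 = (1 - (1)·1.700) / (4) = -0.175
  x_2 = (-6 - (3)·-0.500) / (5) = -0.900
Iteration 2:
  x_1 = (1 - (1)·-0.900) / (4) = 0.475
  x_2 = (-6 - (3)·-0.175) / (5) = -1.095
Iteration 3:
  x_1 = (1 - (1)·-1.095) / (4) = 0.524
  x_2 = (-6 - (3)·0.475) / (5) = -1.485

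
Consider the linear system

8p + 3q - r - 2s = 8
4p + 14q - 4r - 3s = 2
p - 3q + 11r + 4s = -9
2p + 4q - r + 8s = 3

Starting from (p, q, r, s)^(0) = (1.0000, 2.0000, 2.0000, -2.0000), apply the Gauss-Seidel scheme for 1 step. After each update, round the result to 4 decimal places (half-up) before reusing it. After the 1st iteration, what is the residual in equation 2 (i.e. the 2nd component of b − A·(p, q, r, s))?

Iteration 1:
  p = (8 - (3)·2.0000 - (-1)·2.0000 - (-2)·-2.0000) / (8) = 0.0000
  q = (2 - (4)·0.0000 - (-4)·2.0000 - (-3)·-2.0000) / (14) = 0.2857
  r = (-9 - (1)·0.0000 - (-3)·0.2857 - (4)·-2.0000) / (11) = -0.0130
  s = (3 - (2)·0.0000 - (4)·0.2857 - (-1)·-0.0130) / (8) = 0.2305
Residual b − A·x = (7.5909, -1.3603, -8.9219, 0.0002)

-1.3603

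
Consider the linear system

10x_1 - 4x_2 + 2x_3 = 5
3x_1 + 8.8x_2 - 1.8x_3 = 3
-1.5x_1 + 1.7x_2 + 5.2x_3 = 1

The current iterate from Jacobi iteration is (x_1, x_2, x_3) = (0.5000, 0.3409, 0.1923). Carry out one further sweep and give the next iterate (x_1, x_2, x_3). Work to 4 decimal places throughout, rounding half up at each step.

(0.5979, 0.2098, 0.2251)

One sweep:
  x_1 = (5 - (-4)·0.3409 - (2)·0.1923) / (10) = 0.5979
  x_2 = (3 - (3)·0.5000 - (-1.8)·0.1923) / (8.8) = 0.2098
  x_3 = (1 - (-1.5)·0.5000 - (1.7)·0.3409) / (5.2) = 0.2251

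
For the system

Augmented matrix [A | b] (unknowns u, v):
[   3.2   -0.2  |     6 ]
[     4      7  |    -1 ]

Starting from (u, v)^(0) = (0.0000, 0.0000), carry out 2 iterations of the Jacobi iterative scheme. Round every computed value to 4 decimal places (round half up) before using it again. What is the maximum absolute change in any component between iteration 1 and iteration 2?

Iteration 1:
  u = (6 - (-0.2)·0.0000) / (3.2) = 1.8750
  v = (-1 - (4)·0.0000) / (7) = -0.1429
Iteration 2:
  u = (6 - (-0.2)·-0.1429) / (3.2) = 1.8661
  v = (-1 - (4)·1.8750) / (7) = -1.2143
Change: (-0.0089, -1.0714) → max |·| = 1.0714

1.0714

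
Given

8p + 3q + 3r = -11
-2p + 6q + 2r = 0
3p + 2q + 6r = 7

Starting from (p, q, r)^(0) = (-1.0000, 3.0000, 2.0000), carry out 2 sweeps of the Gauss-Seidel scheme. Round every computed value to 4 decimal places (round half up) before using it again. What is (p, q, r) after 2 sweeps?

Iteration 1:
  p = (-11 - (3)·3.0000 - (3)·2.0000) / (8) = -3.2500
  q = (0 - (-2)·-3.2500 - (2)·2.0000) / (6) = -1.7500
  r = (7 - (3)·-3.2500 - (2)·-1.7500) / (6) = 3.3750
Iteration 2:
  p = (-11 - (3)·-1.7500 - (3)·3.3750) / (8) = -1.9844
  q = (0 - (-2)·-1.9844 - (2)·3.3750) / (6) = -1.7865
  r = (7 - (3)·-1.9844 - (2)·-1.7865) / (6) = 2.7544

(-1.9844, -1.7865, 2.7544)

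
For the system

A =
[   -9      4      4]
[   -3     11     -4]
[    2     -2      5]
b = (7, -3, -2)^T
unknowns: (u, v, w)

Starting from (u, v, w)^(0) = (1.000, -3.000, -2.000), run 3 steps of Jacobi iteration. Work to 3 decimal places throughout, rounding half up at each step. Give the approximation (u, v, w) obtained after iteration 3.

(-1.360, -0.630, -0.331)

Iteration 1:
  u = (7 - (4)·-3.000 - (4)·-2.000) / (-9) = -3.000
  v = (-3 - (-3)·1.000 - (-4)·-2.000) / (11) = -0.727
  w = (-2 - (2)·1.000 - (-2)·-3.000) / (5) = -2.000
Iteration 2:
  u = (7 - (4)·-0.727 - (4)·-2.000) / (-9) = -1.990
  v = (-3 - (-3)·-3.000 - (-4)·-2.000) / (11) = -1.818
  w = (-2 - (2)·-3.000 - (-2)·-0.727) / (5) = 0.509
Iteration 3:
  u = (7 - (4)·-1.818 - (4)·0.509) / (-9) = -1.360
  v = (-3 - (-3)·-1.990 - (-4)·0.509) / (11) = -0.630
  w = (-2 - (2)·-1.990 - (-2)·-1.818) / (5) = -0.331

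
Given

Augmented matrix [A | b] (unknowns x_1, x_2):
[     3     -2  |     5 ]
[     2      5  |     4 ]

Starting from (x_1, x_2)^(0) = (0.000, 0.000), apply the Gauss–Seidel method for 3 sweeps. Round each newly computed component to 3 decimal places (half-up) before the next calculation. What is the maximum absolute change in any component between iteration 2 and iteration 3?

0.023

Iteration 1:
  x_1 = (5 - (-2)·0.000) / (3) = 1.667
  x_2 = (4 - (2)·1.667) / (5) = 0.133
Iteration 2:
  x_1 = (5 - (-2)·0.133) / (3) = 1.755
  x_2 = (4 - (2)·1.755) / (5) = 0.098
Iteration 3:
  x_1 = (5 - (-2)·0.098) / (3) = 1.732
  x_2 = (4 - (2)·1.732) / (5) = 0.107
Change: (-0.023, 0.009) → max |·| = 0.023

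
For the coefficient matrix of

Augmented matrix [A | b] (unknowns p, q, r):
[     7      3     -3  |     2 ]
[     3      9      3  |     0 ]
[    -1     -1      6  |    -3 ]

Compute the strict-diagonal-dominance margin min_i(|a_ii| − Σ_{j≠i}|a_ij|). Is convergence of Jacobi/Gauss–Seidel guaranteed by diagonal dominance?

row 1: |7| − (3+3) = 1
row 2: |9| − (3+3) = 3
row 3: |6| − (1+1) = 4
minimum over rows = 1 → strictly diagonally dominant (convergence guaranteed)

1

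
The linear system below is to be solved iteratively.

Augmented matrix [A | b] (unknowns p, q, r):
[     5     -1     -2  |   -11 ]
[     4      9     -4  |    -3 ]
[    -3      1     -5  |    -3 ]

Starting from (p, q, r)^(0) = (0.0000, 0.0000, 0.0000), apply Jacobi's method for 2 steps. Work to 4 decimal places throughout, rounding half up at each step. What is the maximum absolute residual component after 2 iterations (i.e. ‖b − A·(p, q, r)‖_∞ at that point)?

4.3201

Iteration 1:
  p = (-11 - (-1)·0.0000 - (-2)·0.0000) / (5) = -2.2000
  q = (-3 - (4)·0.0000 - (-4)·0.0000) / (9) = -0.3333
  r = (-3 - (-3)·0.0000 - (1)·0.0000) / (-5) = 0.6000
Iteration 2:
  p = (-11 - (-1)·-0.3333 - (-2)·0.6000) / (5) = -2.0267
  q = (-3 - (4)·-2.2000 - (-4)·0.6000) / (9) = 0.9111
  r = (-3 - (-3)·-2.2000 - (1)·-0.3333) / (-5) = 1.8533
Residual b − A·x = (3.7512, 4.3201, -0.7247); ∞-norm = 4.3201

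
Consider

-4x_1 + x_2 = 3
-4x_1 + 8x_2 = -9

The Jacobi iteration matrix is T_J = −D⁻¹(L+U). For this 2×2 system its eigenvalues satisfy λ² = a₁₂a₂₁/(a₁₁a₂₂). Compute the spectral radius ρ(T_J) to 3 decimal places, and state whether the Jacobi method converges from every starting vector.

0.354

a₁₂a₂₁/(a₁₁a₂₂) = (1)·(-4) / ((-4)·(8)) = 0.125000
ρ = √|0.125000| = √0.125000 = 0.354
ρ < 1, so Jacobi converges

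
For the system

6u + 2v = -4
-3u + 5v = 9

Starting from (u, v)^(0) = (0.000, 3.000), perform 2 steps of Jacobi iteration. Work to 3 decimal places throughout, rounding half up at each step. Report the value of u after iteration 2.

-1.267

Iteration 1:
  u = (-4 - (2)·3.000) / (6) = -1.667
  v = (9 - (-3)·0.000) / (5) = 1.800
Iteration 2:
  u = (-4 - (2)·1.800) / (6) = -1.267
  v = (9 - (-3)·-1.667) / (5) = 0.800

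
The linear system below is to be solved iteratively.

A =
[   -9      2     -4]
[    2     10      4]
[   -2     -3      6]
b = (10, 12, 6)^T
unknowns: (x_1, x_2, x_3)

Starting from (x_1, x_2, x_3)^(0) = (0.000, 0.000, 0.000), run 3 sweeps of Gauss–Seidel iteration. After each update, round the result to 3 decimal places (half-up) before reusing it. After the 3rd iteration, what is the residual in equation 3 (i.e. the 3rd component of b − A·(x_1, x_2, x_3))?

Iteration 1:
  x_1 = (10 - (2)·0.000 - (-4)·0.000) / (-9) = -1.111
  x_2 = (12 - (2)·-1.111 - (4)·0.000) / (10) = 1.422
  x_3 = (6 - (-2)·-1.111 - (-3)·1.422) / (6) = 1.341
Iteration 2:
  x_1 = (10 - (2)·1.422 - (-4)·1.341) / (-9) = -1.391
  x_2 = (12 - (2)·-1.391 - (4)·1.341) / (10) = 0.942
  x_3 = (6 - (-2)·-1.391 - (-3)·0.942) / (6) = 1.007
Iteration 3:
  x_1 = (10 - (2)·0.942 - (-4)·1.007) / (-9) = -1.349
  x_2 = (12 - (2)·-1.349 - (4)·1.007) / (10) = 1.067
  x_3 = (6 - (-2)·-1.349 - (-3)·1.067) / (6) = 1.084
Residual b − A·x = (0.061, -0.308, -0.001)

-0.001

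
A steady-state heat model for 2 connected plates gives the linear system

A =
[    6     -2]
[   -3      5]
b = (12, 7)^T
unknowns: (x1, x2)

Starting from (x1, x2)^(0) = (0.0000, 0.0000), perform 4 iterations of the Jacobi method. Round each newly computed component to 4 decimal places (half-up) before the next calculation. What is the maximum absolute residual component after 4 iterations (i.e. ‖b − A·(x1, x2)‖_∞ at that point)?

0.4800

Iteration 1:
  x1 = (12 - (-2)·0.0000) / (6) = 2.0000
  x2 = (7 - (-3)·0.0000) / (5) = 1.4000
Iteration 2:
  x1 = (12 - (-2)·1.4000) / (6) = 2.4667
  x2 = (7 - (-3)·2.0000) / (5) = 2.6000
Iteration 3:
  x1 = (12 - (-2)·2.6000) / (6) = 2.8667
  x2 = (7 - (-3)·2.4667) / (5) = 2.8800
Iteration 4:
  x1 = (12 - (-2)·2.8800) / (6) = 2.9600
  x2 = (7 - (-3)·2.8667) / (5) = 3.1200
Residual b − A·x = (0.4800, 0.2800); ∞-norm = 0.4800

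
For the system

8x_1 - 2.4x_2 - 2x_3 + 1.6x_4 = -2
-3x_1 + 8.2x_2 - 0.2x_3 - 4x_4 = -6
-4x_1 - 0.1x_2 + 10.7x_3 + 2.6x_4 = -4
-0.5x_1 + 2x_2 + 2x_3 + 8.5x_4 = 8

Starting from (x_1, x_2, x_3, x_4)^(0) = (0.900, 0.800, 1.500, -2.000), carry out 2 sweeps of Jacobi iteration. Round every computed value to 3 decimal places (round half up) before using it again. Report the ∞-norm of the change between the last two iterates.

Iteration 1:
  x_1 = (-2 - (-2.4)·0.800 - (-2)·1.500 - (1.6)·-2.000) / (8) = 0.765
  x_2 = (-6 - (-3)·0.900 - (-0.2)·1.500 - (-4)·-2.000) / (8.2) = -1.341
  x_3 = (-4 - (-4)·0.900 - (-0.1)·0.800 - (2.6)·-2.000) / (10.7) = 0.456
  x_4 = (8 - (-0.5)·0.900 - (2)·0.800 - (2)·1.500) / (8.5) = 0.453
Iteration 2:
  x_1 = (-2 - (-2.4)·-1.341 - (-2)·0.456 - (1.6)·0.453) / (8) = -0.629
  x_2 = (-6 - (-3)·0.765 - (-0.2)·0.456 - (-4)·0.453) / (8.2) = -0.220
  x_3 = (-4 - (-4)·0.765 - (-0.1)·-1.341 - (2.6)·0.453) / (10.7) = -0.210
  x_4 = (8 - (-0.5)·0.765 - (2)·-1.341 - (2)·0.456) / (8.5) = 1.194
Change: (-1.394, 1.121, -0.666, 0.741) → max |·| = 1.394

1.394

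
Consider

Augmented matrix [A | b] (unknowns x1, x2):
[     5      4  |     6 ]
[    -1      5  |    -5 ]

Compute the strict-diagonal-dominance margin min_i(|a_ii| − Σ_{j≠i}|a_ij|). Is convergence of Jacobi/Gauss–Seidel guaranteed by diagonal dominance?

1

row 1: |5| − (4) = 1
row 2: |5| − (1) = 4
minimum over rows = 1 → strictly diagonally dominant (convergence guaranteed)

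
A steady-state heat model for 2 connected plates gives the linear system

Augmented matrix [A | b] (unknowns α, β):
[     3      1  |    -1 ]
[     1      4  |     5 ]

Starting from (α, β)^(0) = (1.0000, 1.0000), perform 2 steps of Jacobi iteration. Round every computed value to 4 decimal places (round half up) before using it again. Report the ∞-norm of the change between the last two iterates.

Iteration 1:
  α = (-1 - (1)·1.0000) / (3) = -0.6667
  β = (5 - (1)·1.0000) / (4) = 1.0000
Iteration 2:
  α = (-1 - (1)·1.0000) / (3) = -0.6667
  β = (5 - (1)·-0.6667) / (4) = 1.4167
Change: (0.0000, 0.4167) → max |·| = 0.4167

0.4167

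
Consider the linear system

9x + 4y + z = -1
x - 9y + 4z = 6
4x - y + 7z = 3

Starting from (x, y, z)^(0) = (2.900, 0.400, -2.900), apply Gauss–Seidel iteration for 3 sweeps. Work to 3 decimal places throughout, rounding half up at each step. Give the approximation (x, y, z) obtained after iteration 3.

(0.131, -0.684, 0.256)

Iteration 1:
  x = (-1 - (4)·0.400 - (1)·-2.900) / (9) = 0.033
  y = (6 - (1)·0.033 - (4)·-2.900) / (-9) = -1.952
  z = (3 - (4)·0.033 - (-1)·-1.952) / (7) = 0.131
Iteration 2:
  x = (-1 - (4)·-1.952 - (1)·0.131) / (9) = 0.742
  y = (6 - (1)·0.742 - (4)·0.131) / (-9) = -0.526
  z = (3 - (4)·0.742 - (-1)·-0.526) / (7) = -0.071
Iteration 3:
  x = (-1 - (4)·-0.526 - (1)·-0.071) / (9) = 0.131
  y = (6 - (1)·0.131 - (4)·-0.071) / (-9) = -0.684
  z = (3 - (4)·0.131 - (-1)·-0.684) / (7) = 0.256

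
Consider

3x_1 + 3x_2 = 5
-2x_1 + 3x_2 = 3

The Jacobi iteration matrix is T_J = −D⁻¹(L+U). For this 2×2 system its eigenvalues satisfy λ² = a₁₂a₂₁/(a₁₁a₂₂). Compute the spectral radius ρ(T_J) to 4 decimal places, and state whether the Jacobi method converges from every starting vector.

0.8165

a₁₂a₂₁/(a₁₁a₂₂) = (3)·(-2) / ((3)·(3)) = -0.666667
ρ = √|-0.666667| = √0.666667 = 0.8165
ρ < 1, so Jacobi converges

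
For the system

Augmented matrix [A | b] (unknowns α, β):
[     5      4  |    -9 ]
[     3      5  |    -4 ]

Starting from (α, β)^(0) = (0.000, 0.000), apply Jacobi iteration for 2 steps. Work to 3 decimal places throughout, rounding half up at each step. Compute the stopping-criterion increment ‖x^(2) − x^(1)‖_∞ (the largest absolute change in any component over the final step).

1.080

Iteration 1:
  α = (-9 - (4)·0.000) / (5) = -1.800
  β = (-4 - (3)·0.000) / (5) = -0.800
Iteration 2:
  α = (-9 - (4)·-0.800) / (5) = -1.160
  β = (-4 - (3)·-1.800) / (5) = 0.280
Change: (0.640, 1.080) → max |·| = 1.080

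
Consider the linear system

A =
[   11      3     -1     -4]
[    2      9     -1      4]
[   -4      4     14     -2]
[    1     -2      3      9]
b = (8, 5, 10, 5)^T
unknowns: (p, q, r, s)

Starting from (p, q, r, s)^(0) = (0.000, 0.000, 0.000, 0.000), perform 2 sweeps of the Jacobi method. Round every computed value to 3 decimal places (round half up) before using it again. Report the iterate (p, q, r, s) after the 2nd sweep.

(0.843, 0.226, 0.843, 0.360)

Iteration 1:
  p = (8 - (3)·0.000 - (-1)·0.000 - (-4)·0.000) / (11) = 0.727
  q = (5 - (2)·0.000 - (-1)·0.000 - (4)·0.000) / (9) = 0.556
  r = (10 - (-4)·0.000 - (4)·0.000 - (-2)·0.000) / (14) = 0.714
  s = (5 - (1)·0.000 - (-2)·0.000 - (3)·0.000) / (9) = 0.556
Iteration 2:
  p = (8 - (3)·0.556 - (-1)·0.714 - (-4)·0.556) / (11) = 0.843
  q = (5 - (2)·0.727 - (-1)·0.714 - (4)·0.556) / (9) = 0.226
  r = (10 - (-4)·0.727 - (4)·0.556 - (-2)·0.556) / (14) = 0.843
  s = (5 - (1)·0.727 - (-2)·0.556 - (3)·0.714) / (9) = 0.360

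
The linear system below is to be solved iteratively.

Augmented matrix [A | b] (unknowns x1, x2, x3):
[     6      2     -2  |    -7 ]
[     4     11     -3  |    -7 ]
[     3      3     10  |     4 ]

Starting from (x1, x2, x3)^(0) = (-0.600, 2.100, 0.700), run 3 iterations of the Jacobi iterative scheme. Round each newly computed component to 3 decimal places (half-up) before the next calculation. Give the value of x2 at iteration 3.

Iteration 1:
  x1 = (-7 - (2)·2.100 - (-2)·0.700) / (6) = -1.633
  x2 = (-7 - (4)·-0.600 - (-3)·0.700) / (11) = -0.227
  x3 = (4 - (3)·-0.600 - (3)·2.100) / (10) = -0.050
Iteration 2:
  x1 = (-7 - (2)·-0.227 - (-2)·-0.050) / (6) = -1.108
  x2 = (-7 - (4)·-1.633 - (-3)·-0.050) / (11) = -0.056
  x3 = (4 - (3)·-1.633 - (3)·-0.227) / (10) = 0.958
Iteration 3:
  x1 = (-7 - (2)·-0.056 - (-2)·0.958) / (6) = -0.829
  x2 = (-7 - (4)·-1.108 - (-3)·0.958) / (11) = 0.028
  x3 = (4 - (3)·-1.108 - (3)·-0.056) / (10) = 0.749

0.028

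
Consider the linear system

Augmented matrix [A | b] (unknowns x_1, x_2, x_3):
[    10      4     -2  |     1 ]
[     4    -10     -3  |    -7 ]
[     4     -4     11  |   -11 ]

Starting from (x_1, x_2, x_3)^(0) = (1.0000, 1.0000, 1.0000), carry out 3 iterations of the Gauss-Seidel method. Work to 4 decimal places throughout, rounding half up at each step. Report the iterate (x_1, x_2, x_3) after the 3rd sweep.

(-0.3680, 0.7354, -0.5988)

Iteration 1:
  x_1 = (1 - (4)·1.0000 - (-2)·1.0000) / (10) = -0.1000
  x_2 = (-7 - (4)·-0.1000 - (-3)·1.0000) / (-10) = 0.3600
  x_3 = (-11 - (4)·-0.1000 - (-4)·0.3600) / (11) = -0.8327
Iteration 2:
  x_1 = (1 - (4)·0.3600 - (-2)·-0.8327) / (10) = -0.2105
  x_2 = (-7 - (4)·-0.2105 - (-3)·-0.8327) / (-10) = 0.8656
  x_3 = (-11 - (4)·-0.2105 - (-4)·0.8656) / (11) = -0.6087
Iteration 3:
  x_1 = (1 - (4)·0.8656 - (-2)·-0.6087) / (10) = -0.3680
  x_2 = (-7 - (4)·-0.3680 - (-3)·-0.6087) / (-10) = 0.7354
  x_3 = (-11 - (4)·-0.3680 - (-4)·0.7354) / (11) = -0.5988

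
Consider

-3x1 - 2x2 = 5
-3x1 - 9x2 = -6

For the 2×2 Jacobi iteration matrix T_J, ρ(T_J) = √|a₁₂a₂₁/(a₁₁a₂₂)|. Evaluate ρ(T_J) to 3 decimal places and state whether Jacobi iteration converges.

0.471

a₁₂a₂₁/(a₁₁a₂₂) = (-2)·(-3) / ((-3)·(-9)) = 0.222222
ρ = √|0.222222| = √0.222222 = 0.471
ρ < 1, so Jacobi converges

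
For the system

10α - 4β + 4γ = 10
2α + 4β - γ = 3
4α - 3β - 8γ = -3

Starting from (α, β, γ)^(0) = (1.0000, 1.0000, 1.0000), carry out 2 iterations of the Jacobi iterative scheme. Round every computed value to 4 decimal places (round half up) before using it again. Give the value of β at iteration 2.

0.3750

Iteration 1:
  α = (10 - (-4)·1.0000 - (4)·1.0000) / (10) = 1.0000
  β = (3 - (2)·1.0000 - (-1)·1.0000) / (4) = 0.5000
  γ = (-3 - (4)·1.0000 - (-3)·1.0000) / (-8) = 0.5000
Iteration 2:
  α = (10 - (-4)·0.5000 - (4)·0.5000) / (10) = 1.0000
  β = (3 - (2)·1.0000 - (-1)·0.5000) / (4) = 0.3750
  γ = (-3 - (4)·1.0000 - (-3)·0.5000) / (-8) = 0.6875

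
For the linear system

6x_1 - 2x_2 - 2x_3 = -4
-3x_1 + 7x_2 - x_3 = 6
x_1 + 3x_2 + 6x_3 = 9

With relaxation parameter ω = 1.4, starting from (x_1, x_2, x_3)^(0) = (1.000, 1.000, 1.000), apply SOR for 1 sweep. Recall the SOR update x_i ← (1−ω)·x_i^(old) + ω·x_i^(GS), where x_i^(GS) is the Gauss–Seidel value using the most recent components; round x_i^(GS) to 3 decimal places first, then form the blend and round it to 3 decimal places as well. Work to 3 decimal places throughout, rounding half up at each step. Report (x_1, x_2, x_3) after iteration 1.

Iteration 1:
  x_1: GS value = (-4 - (-2)·1.000 - (-2)·1.000) / (6) = 0.000;  x_1 ← (1−ω)·1.000 + ω·0.000 = -0.400
  x_2: GS value = (6 - (-3)·-0.400 - (-1)·1.000) / (7) = 0.829;  x_2 ← (1−ω)·1.000 + ω·0.829 = 0.761
  x_3: GS value = (9 - (1)·-0.400 - (3)·0.761) / (6) = 1.186;  x_3 ← (1−ω)·1.000 + ω·1.186 = 1.260

(-0.400, 0.761, 1.260)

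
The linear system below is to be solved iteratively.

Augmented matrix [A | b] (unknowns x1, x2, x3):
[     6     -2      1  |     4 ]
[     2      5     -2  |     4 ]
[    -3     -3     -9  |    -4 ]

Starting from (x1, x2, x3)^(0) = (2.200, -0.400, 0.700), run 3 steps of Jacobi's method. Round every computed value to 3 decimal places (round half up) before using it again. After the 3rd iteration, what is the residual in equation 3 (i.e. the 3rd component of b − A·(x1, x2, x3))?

Iteration 1:
  x1 = (4 - (-2)·-0.400 - (1)·0.700) / (6) = 0.417
  x2 = (4 - (2)·2.200 - (-2)·0.700) / (5) = 0.200
  x3 = (-4 - (-3)·2.200 - (-3)·-0.400) / (-9) = -0.156
Iteration 2:
  x1 = (4 - (-2)·0.200 - (1)·-0.156) / (6) = 0.759
  x2 = (4 - (2)·0.417 - (-2)·-0.156) / (5) = 0.571
  x3 = (-4 - (-3)·0.417 - (-3)·0.200) / (-9) = 0.239
Iteration 3:
  x1 = (4 - (-2)·0.571 - (1)·0.239) / (6) = 0.817
  x2 = (4 - (2)·0.759 - (-2)·0.239) / (5) = 0.592
  x3 = (-4 - (-3)·0.759 - (-3)·0.571) / (-9) = 0.001
Residual b − A·x = (0.281, -0.592, 0.236)

0.236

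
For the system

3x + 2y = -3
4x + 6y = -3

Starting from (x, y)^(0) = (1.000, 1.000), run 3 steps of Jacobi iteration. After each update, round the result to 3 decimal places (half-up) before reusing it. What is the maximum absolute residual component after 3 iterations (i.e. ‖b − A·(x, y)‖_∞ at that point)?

Iteration 1:
  x = (-3 - (2)·1.000) / (3) = -1.667
  y = (-3 - (4)·1.000) / (6) = -1.167
Iteration 2:
  x = (-3 - (2)·-1.167) / (3) = -0.222
  y = (-3 - (4)·-1.667) / (6) = 0.611
Iteration 3:
  x = (-3 - (2)·0.611) / (3) = -1.407
  y = (-3 - (4)·-0.222) / (6) = -0.352
Residual b − A·x = (1.925, 4.740); ∞-norm = 4.740

4.740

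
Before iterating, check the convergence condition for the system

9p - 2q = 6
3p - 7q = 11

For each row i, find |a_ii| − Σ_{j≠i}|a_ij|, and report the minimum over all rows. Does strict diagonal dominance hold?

row 1: |9| − (2) = 7
row 2: |-7| − (3) = 4
minimum over rows = 4 → strictly diagonally dominant (convergence guaranteed)

4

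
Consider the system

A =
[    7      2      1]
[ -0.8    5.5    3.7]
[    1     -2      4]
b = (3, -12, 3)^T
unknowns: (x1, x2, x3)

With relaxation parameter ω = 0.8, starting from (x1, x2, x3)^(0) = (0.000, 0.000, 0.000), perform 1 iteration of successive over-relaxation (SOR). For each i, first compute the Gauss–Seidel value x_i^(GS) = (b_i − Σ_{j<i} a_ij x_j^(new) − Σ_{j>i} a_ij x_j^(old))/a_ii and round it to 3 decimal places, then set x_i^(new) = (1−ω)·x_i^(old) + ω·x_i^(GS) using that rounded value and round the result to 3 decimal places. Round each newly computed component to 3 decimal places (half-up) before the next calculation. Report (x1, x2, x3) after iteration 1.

(0.343, -1.706, -0.151)

Iteration 1:
  x1: GS value = (3 - (2)·0.000 - (1)·0.000) / (7) = 0.429;  x1 ← (1−ω)·0.000 + ω·0.429 = 0.343
  x2: GS value = (-12 - (-0.8)·0.343 - (3.7)·0.000) / (5.5) = -2.132;  x2 ← (1−ω)·0.000 + ω·-2.132 = -1.706
  x3: GS value = (3 - (1)·0.343 - (-2)·-1.706) / (4) = -0.189;  x3 ← (1−ω)·0.000 + ω·-0.189 = -0.151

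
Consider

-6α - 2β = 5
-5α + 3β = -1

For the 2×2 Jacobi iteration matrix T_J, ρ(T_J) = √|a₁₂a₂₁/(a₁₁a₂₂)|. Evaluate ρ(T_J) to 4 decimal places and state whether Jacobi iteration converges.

0.7454

a₁₂a₂₁/(a₁₁a₂₂) = (-2)·(-5) / ((-6)·(3)) = -0.555556
ρ = √|-0.555556| = √0.555556 = 0.7454
ρ < 1, so Jacobi converges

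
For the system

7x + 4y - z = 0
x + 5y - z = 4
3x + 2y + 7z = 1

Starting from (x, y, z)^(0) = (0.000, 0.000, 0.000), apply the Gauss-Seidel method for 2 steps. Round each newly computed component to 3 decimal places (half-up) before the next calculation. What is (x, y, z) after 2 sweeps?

Iteration 1:
  x = (0 - (4)·0.000 - (-1)·0.000) / (7) = 0.000
  y = (4 - (1)·0.000 - (-1)·0.000) / (5) = 0.800
  z = (1 - (3)·0.000 - (2)·0.800) / (7) = -0.086
Iteration 2:
  x = (0 - (4)·0.800 - (-1)·-0.086) / (7) = -0.469
  y = (4 - (1)·-0.469 - (-1)·-0.086) / (5) = 0.877
  z = (1 - (3)·-0.469 - (2)·0.877) / (7) = 0.093

(-0.469, 0.877, 0.093)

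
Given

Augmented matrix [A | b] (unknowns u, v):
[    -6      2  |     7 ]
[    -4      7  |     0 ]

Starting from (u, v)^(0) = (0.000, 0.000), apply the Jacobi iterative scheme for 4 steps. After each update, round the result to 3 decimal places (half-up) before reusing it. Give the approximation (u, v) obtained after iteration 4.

(-1.389, -0.794)

Iteration 1:
  u = (7 - (2)·0.000) / (-6) = -1.167
  v = (0 - (-4)·0.000) / (7) = 0.000
Iteration 2:
  u = (7 - (2)·0.000) / (-6) = -1.167
  v = (0 - (-4)·-1.167) / (7) = -0.667
Iteration 3:
  u = (7 - (2)·-0.667) / (-6) = -1.389
  v = (0 - (-4)·-1.167) / (7) = -0.667
Iteration 4:
  u = (7 - (2)·-0.667) / (-6) = -1.389
  v = (0 - (-4)·-1.389) / (7) = -0.794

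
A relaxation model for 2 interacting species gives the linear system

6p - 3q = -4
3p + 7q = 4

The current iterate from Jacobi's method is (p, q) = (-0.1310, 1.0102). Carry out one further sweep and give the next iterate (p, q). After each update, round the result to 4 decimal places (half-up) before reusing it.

(-0.1616, 0.6276)

One sweep:
  p = (-4 - (-3)·1.0102) / (6) = -0.1616
  q = (4 - (3)·-0.1310) / (7) = 0.6276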